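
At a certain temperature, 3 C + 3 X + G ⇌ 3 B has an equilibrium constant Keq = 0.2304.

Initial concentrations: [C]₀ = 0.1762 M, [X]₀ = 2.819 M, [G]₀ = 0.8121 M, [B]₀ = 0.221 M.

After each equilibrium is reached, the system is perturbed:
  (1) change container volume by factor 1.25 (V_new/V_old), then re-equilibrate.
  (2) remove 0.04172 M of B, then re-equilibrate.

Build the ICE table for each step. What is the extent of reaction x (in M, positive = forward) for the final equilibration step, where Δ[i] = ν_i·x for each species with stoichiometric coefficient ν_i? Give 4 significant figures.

Q₀ = 0.1085 vs Keq = 0.2304 ⇒ Q<K, forward
Step 1:
                   C          X          G          B
  Initial     0.1762      2.819     0.8121      0.221
  Change    -0.02308   -0.02308  -0.007694    0.02308
  Equil       0.1531      2.796     0.8044     0.2441
  solve Keq expr → x = 0.007694; check Q = 0.2304
Then change container volume by factor 1.25 (V_new/V_old).
Step 2:
                   C          X          G          B
  Initial     0.1225      2.237     0.6435     0.1953
  Change     0.02194    0.02194   0.007315   -0.02194
  Equil       0.1444      2.259     0.6508     0.1733
  solve Keq expr → x = -0.007315; check Q = 0.2304
Then remove 0.04172 M of B.
Step 3:
                   C          X          G          B
  Initial     0.1444      2.259     0.6508     0.1316
  Change     -0.0182    -0.0182  -0.006065     0.0182
  Equil       0.1262       2.24     0.6448     0.1498
  solve Keq expr → x = 0.006065; check Q = 0.2304

x = 0.006065 M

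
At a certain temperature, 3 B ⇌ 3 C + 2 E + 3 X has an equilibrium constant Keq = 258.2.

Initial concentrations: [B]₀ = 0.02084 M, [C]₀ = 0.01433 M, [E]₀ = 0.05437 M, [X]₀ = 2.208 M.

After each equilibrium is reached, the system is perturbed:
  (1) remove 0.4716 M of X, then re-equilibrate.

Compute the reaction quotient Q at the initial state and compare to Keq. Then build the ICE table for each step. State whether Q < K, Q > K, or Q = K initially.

Q₀ = 0.01035 vs Keq = 258.2 ⇒ Q<K, forward
Step 1:
                    B           C           E           X
  init        0.02084     0.01433     0.05437       2.208
  Δ          -0.01892     0.01892     0.01261     0.01892
  eq         0.001918     0.03325     0.06698       2.227
  solve Keq expr → x = 0.006307; check Q = 258.2
Then remove 0.4716 M of X.
Step 2:
                    B           C           E           X
  init       0.001918     0.03325     0.06698       1.755
  Δ       -3.8447e-04  3.8447e-04  2.5631e-04  3.8447e-04
  eq         0.001534     0.03364     0.06724       1.756
  solve Keq expr → x = 1.2816e-04; check Q = 258.2

Q₀ = 0.01035; Q < K (proceeds forward)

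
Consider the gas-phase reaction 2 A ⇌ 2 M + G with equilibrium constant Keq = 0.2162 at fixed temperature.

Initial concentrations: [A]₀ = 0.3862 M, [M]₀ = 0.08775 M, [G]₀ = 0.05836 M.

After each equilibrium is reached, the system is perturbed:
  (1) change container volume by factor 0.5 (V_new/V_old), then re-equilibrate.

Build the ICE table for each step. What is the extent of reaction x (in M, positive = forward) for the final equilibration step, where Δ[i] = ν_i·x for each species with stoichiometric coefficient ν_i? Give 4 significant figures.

Q₀ = 0.003013 vs Keq = 0.2162 ⇒ Q<K, forward
Step 1:
                  A         M         G
  Initial    0.3862   0.08775   0.05836
  Change    -0.1729    0.1729   0.08645
  Equil      0.2133    0.2606    0.1448
  solve Keq expr → x = 0.08645; check Q = 0.2162
Then change container volume by factor 0.5 (V_new/V_old).
Step 2:
                  A         M         G
  Initial    0.4266    0.5213    0.2896
  Change    0.06732  -0.06732  -0.03366
  Equil      0.4939     0.454     0.256
  solve Keq expr → x = -0.03366; check Q = 0.2162

x = -0.03366 M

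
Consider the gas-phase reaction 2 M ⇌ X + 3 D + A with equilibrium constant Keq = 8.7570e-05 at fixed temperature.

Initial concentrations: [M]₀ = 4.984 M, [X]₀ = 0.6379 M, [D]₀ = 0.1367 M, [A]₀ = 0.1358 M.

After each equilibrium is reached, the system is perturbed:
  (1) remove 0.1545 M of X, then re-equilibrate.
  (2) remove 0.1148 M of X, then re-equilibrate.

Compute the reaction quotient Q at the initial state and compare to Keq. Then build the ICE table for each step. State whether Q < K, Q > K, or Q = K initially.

Q₀ = 8.9084e-06; Q < K (proceeds forward)

Q₀ = 8.9084e-06 vs Keq = 8.7570e-05 ⇒ Q<K, forward
Step 1:
                    M           X           D           A
  init          4.984      0.6379      0.1367      0.1358
  Δ          -0.08204     0.04102      0.1231     0.04102
  eq            4.902      0.6789      0.2598      0.1768
  solve Keq expr → x = 0.04102; check Q = 8.7570e-05
Then remove 0.1545 M of X.
Step 2:
                    M           X           D           A
  init          4.902      0.5244      0.2598      0.1768
  Δ          -0.01237    0.006187     0.01856    0.006187
  eq             4.89      0.5306      0.2783       0.183
  solve Keq expr → x = 0.006187; check Q = 8.7570e-05
Then remove 0.1148 M of X.
Step 3:
                    M           X           D           A
  init           4.89      0.4158      0.2783       0.183
  Δ          -0.01222    0.006111     0.01833    0.006111
  eq            4.877      0.4219      0.2967      0.1891
  solve Keq expr → x = 0.006111; check Q = 8.7570e-05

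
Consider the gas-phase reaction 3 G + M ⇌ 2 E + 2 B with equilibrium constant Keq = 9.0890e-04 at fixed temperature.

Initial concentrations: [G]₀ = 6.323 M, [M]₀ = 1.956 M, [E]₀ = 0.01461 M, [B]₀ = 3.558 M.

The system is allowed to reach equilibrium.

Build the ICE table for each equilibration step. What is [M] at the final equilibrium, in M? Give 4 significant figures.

Q₀ = 5.4648e-06 vs Keq = 9.0890e-04 ⇒ Q<K, forward
Step 1:
                  G         M         E         B
  init        6.323     1.956   0.01461     3.558
  Δ         -0.2294  -0.07646    0.1529    0.1529
  eq          6.094      1.88    0.1675     3.711
  solve Keq expr → x = 0.07646; check Q = 9.0890e-04

[M]_eq = 1.88 M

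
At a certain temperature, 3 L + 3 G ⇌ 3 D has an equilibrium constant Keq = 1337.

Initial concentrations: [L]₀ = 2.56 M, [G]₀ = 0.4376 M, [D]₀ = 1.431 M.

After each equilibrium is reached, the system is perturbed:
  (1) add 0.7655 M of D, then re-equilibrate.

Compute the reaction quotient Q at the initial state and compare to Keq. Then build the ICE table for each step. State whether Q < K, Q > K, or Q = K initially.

Q₀ = 2.084 vs Keq = 1337 ⇒ Q<K, forward
Step 1:
                    L           G           D
  init           2.56      0.4376       1.431
  Δ           -0.3634     -0.3634      0.3634
  eq            2.197     0.07416       1.794
  solve Keq expr → x = 0.1211; check Q = 1337
Then add 0.7655 M of D.
Step 2:
                    L           G           D
  init          2.197     0.07416        2.56
  Δ           0.02907     0.02907    -0.02907
  eq            2.226      0.1032       2.531
  solve Keq expr → x = -0.009689; check Q = 1337

Q₀ = 2.084; Q < K (proceeds forward)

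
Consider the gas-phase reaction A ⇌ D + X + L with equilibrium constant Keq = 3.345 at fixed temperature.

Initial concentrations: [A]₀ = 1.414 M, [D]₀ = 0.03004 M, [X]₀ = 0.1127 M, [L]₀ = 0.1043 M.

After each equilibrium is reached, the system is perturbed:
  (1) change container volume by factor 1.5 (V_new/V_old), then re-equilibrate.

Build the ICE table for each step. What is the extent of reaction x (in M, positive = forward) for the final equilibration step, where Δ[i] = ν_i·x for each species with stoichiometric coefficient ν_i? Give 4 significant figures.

Q₀ = 2.4972e-04 vs Keq = 3.345 ⇒ Q<K, forward
Step 1:
                  A         D         X         L
  init        1.414   0.03004    0.1127    0.1043
  Δ          -1.017     1.017     1.017     1.017
  eq         0.3968     1.047      1.13     1.122
  solve Keq expr → x = 1.017; check Q = 3.345
Then change container volume by factor 1.5 (V_new/V_old).
Step 2:
                  A         D         X         L
  init       0.2645    0.6982    0.7533    0.7477
  Δ          -0.095     0.095     0.095     0.095
  eq         0.1695    0.7932    0.8483    0.8427
  solve Keq expr → x = 0.095; check Q = 3.345

x = 0.095 M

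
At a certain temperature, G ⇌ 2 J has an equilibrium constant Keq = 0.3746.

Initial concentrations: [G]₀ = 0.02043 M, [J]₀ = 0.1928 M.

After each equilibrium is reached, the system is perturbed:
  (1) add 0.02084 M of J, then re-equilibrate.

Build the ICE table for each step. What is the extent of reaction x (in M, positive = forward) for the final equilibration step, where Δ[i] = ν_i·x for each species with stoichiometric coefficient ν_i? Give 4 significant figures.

x = -0.006239 M

Q₀ = 1.819 vs Keq = 0.3746 ⇒ Q>K, reverse
Step 1:
                  G         J
  init      0.02043    0.1928
  Δ         0.02862  -0.05725
  eq        0.04905    0.1356
  solve Keq expr → x = -0.02862; check Q = 0.3746
Then add 0.02084 M of J.
Step 2:
                  G         J
  init      0.04905    0.1564
  Δ        0.006239  -0.01248
  eq        0.05529    0.1439
  solve Keq expr → x = -0.006239; check Q = 0.3746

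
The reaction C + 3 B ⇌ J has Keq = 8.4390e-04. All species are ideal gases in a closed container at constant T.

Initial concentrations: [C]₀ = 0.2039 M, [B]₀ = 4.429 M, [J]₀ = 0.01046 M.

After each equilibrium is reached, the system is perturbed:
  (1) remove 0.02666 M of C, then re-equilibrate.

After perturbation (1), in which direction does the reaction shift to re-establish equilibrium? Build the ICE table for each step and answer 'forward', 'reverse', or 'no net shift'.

Direction: reverse

Q₀ = 5.9047e-04 vs Keq = 8.4390e-04 ⇒ Q<K, forward
Step 1:
                   C          B          J
  init        0.2039      4.429    0.01046
  Δ         -0.00407   -0.01221    0.00407
  eq          0.1998      4.417    0.01453
  solve Keq expr → x = 0.00407; check Q = 8.4390e-04
Then remove 0.02666 M of C.
Step 2:
                   C          B          J
  init        0.1732      4.417    0.01453
  Δ         0.001764   0.005293  -0.001764
  eq          0.1749      4.422    0.01277
  solve Keq expr → x = -0.001764; check Q = 8.4390e-04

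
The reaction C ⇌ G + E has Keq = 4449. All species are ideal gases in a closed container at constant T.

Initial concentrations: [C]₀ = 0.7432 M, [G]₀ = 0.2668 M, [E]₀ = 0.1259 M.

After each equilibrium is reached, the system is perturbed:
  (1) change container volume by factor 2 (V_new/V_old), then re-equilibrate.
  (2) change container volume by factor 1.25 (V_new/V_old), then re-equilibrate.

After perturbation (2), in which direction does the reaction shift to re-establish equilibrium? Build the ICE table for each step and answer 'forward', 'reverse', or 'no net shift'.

Q₀ = 0.0452 vs Keq = 4449 ⇒ Q<K, forward
Step 1:
                    C           G           E
  I            0.7432      0.2668      0.1259
  C            -0.743       0.743       0.743
  E        1.9722e-04        1.01      0.8689
  solve Keq expr → x = 0.743; check Q = 4449
Then change container volume by factor 2 (V_new/V_old).
Step 2:
                    C           G           E
  I        9.8609e-05      0.5049      0.4345
  C       -4.9294e-05  4.9294e-05  4.9294e-05
  E        4.9315e-05       0.505      0.4345
  solve Keq expr → x = 4.9294e-05; check Q = 4449
Then change container volume by factor 1.25 (V_new/V_old).
Step 3:
                    C           G           E
  I        3.9452e-05       0.404      0.3476
  C       -7.8890e-06  7.8890e-06  7.8890e-06
  E        3.1563e-05       0.404      0.3476
  solve Keq expr → x = 7.8890e-06; check Q = 4449

Direction: forward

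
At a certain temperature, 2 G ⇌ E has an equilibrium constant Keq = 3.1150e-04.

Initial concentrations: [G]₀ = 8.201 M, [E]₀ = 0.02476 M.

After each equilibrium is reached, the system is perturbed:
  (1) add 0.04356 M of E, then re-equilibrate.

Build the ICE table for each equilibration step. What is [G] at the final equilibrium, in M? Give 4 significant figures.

Q₀ = 3.6814e-04 vs Keq = 3.1150e-04 ⇒ Q>K, reverse
Step 1:
                   G          E
  I            8.201    0.02476
  C         0.007542  -0.003771
  E            8.209    0.02099
  solve Keq expr → x = -0.003771; check Q = 3.1150e-04
Then add 0.04356 M of E.
Step 2:
                   G          E
  I            8.209    0.06455
  C          0.08623   -0.04312
  E            8.295    0.02143
  solve Keq expr → x = -0.04312; check Q = 3.1150e-04

[G]_eq = 8.295 M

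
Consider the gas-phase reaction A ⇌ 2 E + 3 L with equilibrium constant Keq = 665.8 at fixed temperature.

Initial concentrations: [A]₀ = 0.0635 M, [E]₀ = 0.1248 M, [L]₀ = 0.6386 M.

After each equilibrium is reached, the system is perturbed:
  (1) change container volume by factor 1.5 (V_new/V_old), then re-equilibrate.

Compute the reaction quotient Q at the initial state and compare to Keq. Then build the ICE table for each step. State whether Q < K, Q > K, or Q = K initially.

Q₀ = 0.06388; Q < K (proceeds forward)

Q₀ = 0.06388 vs Keq = 665.8 ⇒ Q<K, forward
Step 1:
                    A           E           L
  Initial      0.0635      0.1248      0.6386
  Change     -0.06345      0.1269      0.1903
  Equil    5.4195e-05      0.2517      0.8289
  solve Keq expr → x = 0.06345; check Q = 665.8
Then change container volume by factor 1.5 (V_new/V_old).
Step 2:
                    A           E           L
  Initial  3.6130e-05      0.1678      0.5526
  Change  -2.8985e-05  5.7970e-05  8.6955e-05
  Equil    7.1451e-06      0.1679      0.5527
  solve Keq expr → x = 2.8985e-05; check Q = 665.8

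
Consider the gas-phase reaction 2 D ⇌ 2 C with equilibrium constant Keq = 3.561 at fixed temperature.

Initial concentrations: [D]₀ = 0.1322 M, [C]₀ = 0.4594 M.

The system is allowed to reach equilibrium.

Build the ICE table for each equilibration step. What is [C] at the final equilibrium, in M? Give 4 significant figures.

[C]_eq = 0.3867 M

Q₀ = 12.08 vs Keq = 3.561 ⇒ Q>K, reverse
Step 1:
                   D          C
  init        0.1322     0.4594
  Δ          0.07271   -0.07271
  eq          0.2049     0.3867
  solve Keq expr → x = -0.03636; check Q = 3.561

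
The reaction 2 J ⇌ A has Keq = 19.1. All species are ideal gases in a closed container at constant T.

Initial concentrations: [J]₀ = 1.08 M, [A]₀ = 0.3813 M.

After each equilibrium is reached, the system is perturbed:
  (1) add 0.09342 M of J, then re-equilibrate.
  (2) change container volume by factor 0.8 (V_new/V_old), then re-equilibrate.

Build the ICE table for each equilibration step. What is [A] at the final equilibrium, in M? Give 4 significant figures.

[A]_eq = 1.091 M

Q₀ = 0.3269 vs Keq = 19.1 ⇒ Q<K, forward
Step 1:
                  J         A
  Initial      1.08    0.3813
  Change    -0.8731    0.4365
  Equil      0.2069    0.8178
  solve Keq expr → x = 0.4365; check Q = 19.1
Then add 0.09342 M of J.
Step 2:
                  J         A
  Initial    0.3003    0.8178
  Change   -0.08793   0.04397
  Equil      0.2124    0.8618
  solve Keq expr → x = 0.04397; check Q = 19.1
Then change container volume by factor 0.8 (V_new/V_old).
Step 3:
                  J         A
  Initial    0.2655     1.077
  Change   -0.02657   0.01329
  Equil      0.2389     1.091
  solve Keq expr → x = 0.01329; check Q = 19.1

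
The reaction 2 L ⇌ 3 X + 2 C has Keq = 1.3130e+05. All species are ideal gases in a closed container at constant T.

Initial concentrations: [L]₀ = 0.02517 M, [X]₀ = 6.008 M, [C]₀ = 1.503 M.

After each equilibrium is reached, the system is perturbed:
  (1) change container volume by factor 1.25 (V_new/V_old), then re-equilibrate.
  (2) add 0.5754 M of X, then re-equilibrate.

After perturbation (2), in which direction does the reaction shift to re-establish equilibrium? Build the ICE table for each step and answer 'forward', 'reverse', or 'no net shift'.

Q₀ = 7.7329e+05 vs Keq = 1.3130e+05 ⇒ Q>K, reverse
Step 1:
                   L          X          C
  init       0.02517      6.008      1.503
  Δ          0.03379   -0.05068   -0.03379
  eq         0.05896      5.957      1.469
  solve Keq expr → x = -0.01689; check Q = 1.3130e+05
Then change container volume by factor 1.25 (V_new/V_old).
Step 2:
                   L          X          C
  init       0.04716      4.766      1.175
  Δ         -0.01284    0.01926    0.01284
  eq         0.03432      4.785      1.188
  solve Keq expr → x = 0.00642; check Q = 1.3130e+05
Then add 0.5754 M of X.
Step 3:
                   L          X          C
  init       0.03432      5.361      1.188
  Δ         0.006063  -0.009094  -0.006063
  eq         0.04039      5.351      1.182
  solve Keq expr → x = -0.003031; check Q = 1.3130e+05

Direction: reverse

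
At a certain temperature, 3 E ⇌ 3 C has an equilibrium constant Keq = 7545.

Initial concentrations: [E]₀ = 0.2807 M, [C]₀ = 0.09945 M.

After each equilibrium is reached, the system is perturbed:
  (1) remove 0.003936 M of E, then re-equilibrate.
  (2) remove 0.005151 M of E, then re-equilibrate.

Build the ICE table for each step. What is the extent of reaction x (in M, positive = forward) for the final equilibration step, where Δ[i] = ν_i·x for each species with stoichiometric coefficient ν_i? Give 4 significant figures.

Q₀ = 0.04447 vs Keq = 7545 ⇒ Q<K, forward
Step 1:
                   E          C
  init        0.2807    0.09945
  Δ          -0.2623     0.2623
  eq         0.01844     0.3617
  solve Keq expr → x = 0.08742; check Q = 7545
Then remove 0.003936 M of E.
Step 2:
                   E          C
  init       0.01451     0.3617
  Δ         0.003745  -0.003745
  eq         0.01825      0.358
  solve Keq expr → x = -0.001248; check Q = 7545
Then remove 0.005151 M of E.
Step 3:
                   E          C
  init        0.0131      0.358
  Δ         0.004901  -0.004901
  eq           0.018     0.3531
  solve Keq expr → x = -0.001634; check Q = 7545

x = -0.001634 M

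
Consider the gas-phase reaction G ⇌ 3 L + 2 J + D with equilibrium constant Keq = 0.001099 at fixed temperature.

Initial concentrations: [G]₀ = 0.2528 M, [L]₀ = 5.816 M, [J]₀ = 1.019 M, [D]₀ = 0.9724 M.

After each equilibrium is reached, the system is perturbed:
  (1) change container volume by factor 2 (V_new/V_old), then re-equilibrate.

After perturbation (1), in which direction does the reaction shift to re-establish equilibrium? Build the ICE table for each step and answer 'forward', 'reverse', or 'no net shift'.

Direction: forward

Q₀ = 785.8 vs Keq = 0.001099 ⇒ Q>K, reverse
Step 1:
                  G         L         J         D
  Initial    0.2528     5.816     1.019    0.9724
  Change     0.5071    -1.521    -1.014   -0.5071
  Equil      0.7599     4.295   0.00476    0.4653
  solve Keq expr → x = -0.5071; check Q = 0.001099
Then change container volume by factor 2 (V_new/V_old).
Step 2:
                  G         L         J         D
  Initial      0.38     2.147   0.00238    0.2326
  Change  -0.005346   0.01604   0.01069  0.005346
  Equil      0.3746     2.163   0.01307     0.238
  solve Keq expr → x = 0.005346; check Q = 0.001099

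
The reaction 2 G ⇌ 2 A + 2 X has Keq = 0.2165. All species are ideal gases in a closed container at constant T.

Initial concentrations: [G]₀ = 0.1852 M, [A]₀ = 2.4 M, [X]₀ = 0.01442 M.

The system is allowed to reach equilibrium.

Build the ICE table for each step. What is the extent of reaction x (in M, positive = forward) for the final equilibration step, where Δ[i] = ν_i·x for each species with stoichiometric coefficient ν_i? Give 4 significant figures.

Q₀ = 0.03492 vs Keq = 0.2165 ⇒ Q<K, forward
Step 1:
                  G         A         X
  Initial    0.1852       2.4   0.01442
  Change    -0.0178    0.0178    0.0178
  Equil      0.1674     2.418   0.03222
  solve Keq expr → x = 0.008898; check Q = 0.2165

x = 0.008898 M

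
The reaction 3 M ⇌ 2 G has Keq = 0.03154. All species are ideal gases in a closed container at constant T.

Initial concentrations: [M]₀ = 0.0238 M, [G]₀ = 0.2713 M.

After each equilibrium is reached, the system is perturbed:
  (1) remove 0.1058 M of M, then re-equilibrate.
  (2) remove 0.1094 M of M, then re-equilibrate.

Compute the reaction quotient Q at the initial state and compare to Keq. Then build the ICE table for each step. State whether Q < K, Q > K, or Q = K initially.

Q₀ = 5460; Q > K (proceeds reverse)

Q₀ = 5460 vs Keq = 0.03154 ⇒ Q>K, reverse
Step 1:
                  M         G
  I          0.0238    0.2713
  C          0.3468   -0.2312
  E          0.3706   0.04007
  solve Keq expr → x = -0.1156; check Q = 0.03154
Then remove 0.1058 M of M.
Step 2:
                  M         G
  I          0.2648   0.04007
  C         0.01968  -0.01312
  E          0.2845   0.02695
  solve Keq expr → x = -0.00656; check Q = 0.03154
Then remove 0.1094 M of M.
Step 3:
                  M         G
  I          0.1751   0.02695
  C         0.01785   -0.0119
  E           0.193   0.01505
  solve Keq expr → x = -0.005949; check Q = 0.03154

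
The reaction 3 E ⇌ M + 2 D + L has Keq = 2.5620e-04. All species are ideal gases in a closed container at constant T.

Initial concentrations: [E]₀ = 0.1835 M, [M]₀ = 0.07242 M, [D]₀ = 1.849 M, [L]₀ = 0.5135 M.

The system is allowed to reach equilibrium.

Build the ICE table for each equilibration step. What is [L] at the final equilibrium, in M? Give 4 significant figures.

[L]_eq = 0.4411 M

Q₀ = 20.58 vs Keq = 2.5620e-04 ⇒ Q>K, reverse
Step 1:
                   E          M          D          L
  init        0.1835    0.07242      1.849     0.5135
  Δ           0.2172   -0.07241    -0.1448   -0.07241
  eq          0.4007 1.2869e-05      1.704     0.4411
  solve Keq expr → x = -0.07241; check Q = 2.5620e-04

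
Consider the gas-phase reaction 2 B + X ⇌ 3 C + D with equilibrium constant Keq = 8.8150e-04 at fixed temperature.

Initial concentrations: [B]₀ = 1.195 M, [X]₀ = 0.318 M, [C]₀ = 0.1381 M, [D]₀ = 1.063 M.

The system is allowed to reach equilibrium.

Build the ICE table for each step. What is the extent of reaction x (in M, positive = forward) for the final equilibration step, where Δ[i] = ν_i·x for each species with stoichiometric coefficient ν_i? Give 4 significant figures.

Q₀ = 0.006165 vs Keq = 8.8150e-04 ⇒ Q>K, reverse
Step 1:
                    B           X           C           D
  I             1.195       0.318      0.1381       1.063
  C           0.04144     0.02072    -0.06216    -0.02072
  E             1.236      0.3387     0.07594       1.042
  solve Keq expr → x = -0.02072; check Q = 8.8150e-04

x = -0.02072 M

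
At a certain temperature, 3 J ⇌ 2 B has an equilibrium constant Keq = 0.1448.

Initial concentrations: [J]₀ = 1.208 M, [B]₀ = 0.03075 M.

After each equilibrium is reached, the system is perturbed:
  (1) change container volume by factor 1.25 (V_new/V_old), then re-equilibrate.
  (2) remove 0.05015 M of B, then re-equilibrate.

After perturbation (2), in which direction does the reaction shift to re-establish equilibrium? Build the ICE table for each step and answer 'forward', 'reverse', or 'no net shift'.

Q₀ = 5.3640e-04 vs Keq = 0.1448 ⇒ Q<K, forward
Step 1:
                  J         B
  I           1.208   0.03075
  C         -0.3822    0.2548
  E          0.8258    0.2856
  solve Keq expr → x = 0.1274; check Q = 0.1448
Then change container volume by factor 1.25 (V_new/V_old).
Step 2:
                  J         B
  I          0.6606    0.2284
  C         0.02126  -0.01417
  E          0.6819    0.2143
  solve Keq expr → x = -0.007087; check Q = 0.1448
Then remove 0.05015 M of B.
Step 3:
                  J         B
  I          0.6819    0.1641
  C        -0.04437   0.02958
  E          0.6375    0.1937
  solve Keq expr → x = 0.01479; check Q = 0.1448

Direction: forward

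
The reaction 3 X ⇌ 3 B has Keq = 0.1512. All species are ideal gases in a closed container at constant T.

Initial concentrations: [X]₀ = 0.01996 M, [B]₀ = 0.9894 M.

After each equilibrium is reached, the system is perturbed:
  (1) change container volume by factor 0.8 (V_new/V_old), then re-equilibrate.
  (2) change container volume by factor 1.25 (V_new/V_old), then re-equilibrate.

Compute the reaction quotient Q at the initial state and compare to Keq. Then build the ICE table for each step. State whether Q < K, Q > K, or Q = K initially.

Q₀ = 1.2180e+05 vs Keq = 0.1512 ⇒ Q>K, reverse
Step 1:
                    X           B
  init        0.01996      0.9894
  Δ            0.6386     -0.6386
  eq           0.6585      0.3508
  solve Keq expr → x = -0.2129; check Q = 0.1512
Then change container volume by factor 0.8 (V_new/V_old).
Step 2:
                    X           B
  init         0.8232      0.4385
  Δ                 0           0
  eq           0.8232      0.4385
  solve Keq expr → x = 0; check Q = 0.1512
Then change container volume by factor 1.25 (V_new/V_old).
Step 3:
                    X           B
  init         0.6585      0.3508
  Δ                 0           0
  eq           0.6585      0.3508
  solve Keq expr → x = 0; check Q = 0.1512

Q₀ = 1.2180e+05; Q > K (proceeds reverse)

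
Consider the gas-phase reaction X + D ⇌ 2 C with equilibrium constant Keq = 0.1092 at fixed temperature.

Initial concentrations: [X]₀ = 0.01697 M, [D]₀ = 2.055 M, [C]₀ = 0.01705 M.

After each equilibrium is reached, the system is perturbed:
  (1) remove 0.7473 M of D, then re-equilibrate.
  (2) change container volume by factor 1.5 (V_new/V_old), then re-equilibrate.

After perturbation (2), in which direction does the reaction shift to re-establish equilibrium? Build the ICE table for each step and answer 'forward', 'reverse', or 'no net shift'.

Direction: no net shift

Q₀ = 0.008336 vs Keq = 0.1092 ⇒ Q<K, forward
Step 1:
                    X           D           C
  init        0.01697       2.055     0.01705
  Δ          -0.01049    -0.01049     0.02098
  eq         0.006479       2.045     0.03803
  solve Keq expr → x = 0.01049; check Q = 0.1092
Then remove 0.7473 M of D.
Step 2:
                    X           D           C
  init       0.006479       1.297     0.03803
  Δ           0.00184     0.00184    -0.00368
  eq         0.008319       1.299     0.03435
  solve Keq expr → x = -0.00184; check Q = 0.1092
Then change container volume by factor 1.5 (V_new/V_old).
Step 3:
                    X           D           C
  init       0.005546       0.866      0.0229
  Δ                 0           0           0
  eq         0.005546       0.866      0.0229
  solve Keq expr → x = 0; check Q = 0.1092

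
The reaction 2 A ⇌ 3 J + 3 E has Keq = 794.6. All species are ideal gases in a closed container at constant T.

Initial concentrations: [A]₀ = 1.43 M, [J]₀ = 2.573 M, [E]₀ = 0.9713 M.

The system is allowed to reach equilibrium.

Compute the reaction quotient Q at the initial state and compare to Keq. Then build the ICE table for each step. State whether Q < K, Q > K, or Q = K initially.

Q₀ = 7.633; Q < K (proceeds forward)

Q₀ = 7.633 vs Keq = 794.6 ⇒ Q<K, forward
Step 1:
                  A         J         E
  I            1.43     2.573    0.9713
  C         -0.7121     1.068     1.068
  E          0.7179     3.641     2.039
  solve Keq expr → x = 0.3561; check Q = 794.6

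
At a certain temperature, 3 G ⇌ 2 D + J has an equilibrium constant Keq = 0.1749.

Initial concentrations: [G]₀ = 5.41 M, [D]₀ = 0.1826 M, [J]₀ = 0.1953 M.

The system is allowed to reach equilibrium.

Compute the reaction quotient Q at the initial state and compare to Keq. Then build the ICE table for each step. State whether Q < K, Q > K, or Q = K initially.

Q₀ = 4.1126e-05; Q < K (proceeds forward)

Q₀ = 4.1126e-05 vs Keq = 0.1749 ⇒ Q<K, forward
Step 1:
                    G           D           J
  Initial        5.41      0.1826      0.1953
  Change       -2.598       1.732      0.8659
  Equil         2.812       1.914       1.061
  solve Keq expr → x = 0.8659; check Q = 0.1749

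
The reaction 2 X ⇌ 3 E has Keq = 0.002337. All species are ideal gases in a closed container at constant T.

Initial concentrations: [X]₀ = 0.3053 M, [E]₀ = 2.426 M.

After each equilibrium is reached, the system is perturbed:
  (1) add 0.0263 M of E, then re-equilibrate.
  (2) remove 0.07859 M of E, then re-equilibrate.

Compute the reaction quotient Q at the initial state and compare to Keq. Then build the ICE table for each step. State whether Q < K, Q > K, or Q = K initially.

Q₀ = 153.2 vs Keq = 0.002337 ⇒ Q>K, reverse
Step 1:
                    X           E
  Initial      0.3053       2.426
  Change        1.487       -2.23
  Equil         1.792      0.1958
  solve Keq expr → x = -0.7434; check Q = 0.002337
Then add 0.0263 M of E.
Step 2:
                    X           E
  Initial       1.792      0.2221
  Change      0.01672    -0.02508
  Equil         1.809       0.197
  solve Keq expr → x = -0.008361; check Q = 0.002337
Then remove 0.07859 M of E.
Step 3:
                    X           E
  Initial       1.809      0.1184
  Change     -0.04996     0.07495
  Equil         1.759      0.1934
  solve Keq expr → x = 0.02498; check Q = 0.002337

Q₀ = 153.2; Q > K (proceeds reverse)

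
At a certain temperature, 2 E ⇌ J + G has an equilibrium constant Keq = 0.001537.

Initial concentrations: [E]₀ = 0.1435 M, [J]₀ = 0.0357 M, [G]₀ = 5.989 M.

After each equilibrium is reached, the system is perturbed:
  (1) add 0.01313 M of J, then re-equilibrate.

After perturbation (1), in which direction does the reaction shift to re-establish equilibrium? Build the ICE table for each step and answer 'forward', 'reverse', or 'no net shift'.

Direction: reverse

Q₀ = 10.38 vs Keq = 0.001537 ⇒ Q>K, reverse
Step 1:
                   E          J          G
  init        0.1435     0.0357      5.989
  Δ          0.07138   -0.03569   -0.03569
  eq          0.2149 1.1920e-05      5.953
  solve Keq expr → x = -0.03569; check Q = 0.001537
Then add 0.01313 M of J.
Step 2:
                   E          J          G
  init        0.2149    0.01314      5.953
  Δ          0.02625   -0.01313   -0.01313
  eq          0.2411 1.5044e-05       5.94
  solve Keq expr → x = -0.01313; check Q = 0.001537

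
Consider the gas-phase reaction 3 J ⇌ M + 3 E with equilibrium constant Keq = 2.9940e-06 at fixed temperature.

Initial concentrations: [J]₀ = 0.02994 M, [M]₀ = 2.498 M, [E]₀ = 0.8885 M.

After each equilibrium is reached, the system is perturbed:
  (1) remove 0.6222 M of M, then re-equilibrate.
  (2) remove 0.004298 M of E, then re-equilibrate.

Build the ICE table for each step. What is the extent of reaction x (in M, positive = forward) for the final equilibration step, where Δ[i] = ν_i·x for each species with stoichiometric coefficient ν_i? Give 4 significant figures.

Q₀ = 6.5284e+04 vs Keq = 2.9940e-06 ⇒ Q>K, reverse
Step 1:
                  J         M         E
  I         0.02994     2.498    0.8885
  C          0.8784   -0.2928   -0.8784
  E          0.9084     2.205   0.01006
  solve Keq expr → x = -0.2928; check Q = 2.9940e-06
Then remove 0.6222 M of M.
Step 2:
                  J         M         E
  I          0.9084     1.583   0.01006
  C        -0.00116 3.8665e-04   0.00116
  E          0.9072     1.583   0.01122
  solve Keq expr → x = 3.8665e-04; check Q = 2.9940e-06
Then remove 0.004298 M of E.
Step 3:
                  J         M         E
  I          0.9072     1.583  0.006921
  C       -0.004242  0.001414  0.004242
  E           0.903     1.585   0.01116
  solve Keq expr → x = 0.001414; check Q = 2.9940e-06

x = 0.001414 M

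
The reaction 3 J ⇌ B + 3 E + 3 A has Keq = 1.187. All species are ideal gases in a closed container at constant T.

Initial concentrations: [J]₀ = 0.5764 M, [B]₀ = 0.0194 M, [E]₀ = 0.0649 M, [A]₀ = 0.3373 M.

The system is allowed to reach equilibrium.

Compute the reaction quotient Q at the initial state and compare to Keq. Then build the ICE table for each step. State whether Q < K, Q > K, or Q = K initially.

Q₀ = 1.0627e-06; Q < K (proceeds forward)

Q₀ = 1.0627e-06 vs Keq = 1.187 ⇒ Q<K, forward
Step 1:
                  J         B         E         A
  init       0.5764    0.0194    0.0649    0.3373
  Δ         -0.4019     0.134    0.4019    0.4019
  eq         0.1745    0.1534    0.4668    0.7392
  solve Keq expr → x = 0.134; check Q = 1.187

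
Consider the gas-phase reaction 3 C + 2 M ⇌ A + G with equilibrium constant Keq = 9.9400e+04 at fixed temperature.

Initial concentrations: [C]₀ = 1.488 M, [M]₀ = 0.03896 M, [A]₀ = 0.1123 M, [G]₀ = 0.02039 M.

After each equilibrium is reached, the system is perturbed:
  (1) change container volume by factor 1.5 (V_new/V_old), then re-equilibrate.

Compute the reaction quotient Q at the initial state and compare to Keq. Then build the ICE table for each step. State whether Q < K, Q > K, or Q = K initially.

Q₀ = 0.4579 vs Keq = 9.9400e+04 ⇒ Q<K, forward
Step 1:
                    C           M           A           G
  init          1.488     0.03896      0.1123     0.02039
  Δ          -0.05824    -0.03883     0.01941     0.01941
  eq             1.43  1.3433e-04      0.1317      0.0398
  solve Keq expr → x = 0.01941; check Q = 9.9400e+04
Then change container volume by factor 1.5 (V_new/V_old).
Step 2:
                    C           M           A           G
  init         0.9532  8.9555e-05     0.08781     0.02654
  Δ        1.1218e-04  7.4788e-05 -3.7394e-05 -3.7394e-05
  eq           0.9533  1.6434e-04     0.08777      0.0265
  solve Keq expr → x = -3.7394e-05; check Q = 9.9400e+04

Q₀ = 0.4579; Q < K (proceeds forward)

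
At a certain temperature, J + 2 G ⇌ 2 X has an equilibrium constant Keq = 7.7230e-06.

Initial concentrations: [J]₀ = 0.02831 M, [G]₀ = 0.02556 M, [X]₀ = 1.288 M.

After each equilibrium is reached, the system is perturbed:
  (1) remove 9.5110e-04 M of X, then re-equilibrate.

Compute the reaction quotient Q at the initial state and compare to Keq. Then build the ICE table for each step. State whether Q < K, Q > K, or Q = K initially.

Q₀ = 8.9695e+04 vs Keq = 7.7230e-06 ⇒ Q>K, reverse
Step 1:
                   J          G          X
  Initial    0.02831    0.02556      1.288
  Change      0.6425      1.285     -1.285
  Equil       0.6708      1.311   0.002983
  solve Keq expr → x = -0.6425; check Q = 7.7230e-06
Then remove 9.5110e-04 M of X.
Step 2:
                   J          G          X
  Initial     0.6708      1.311   0.002032
  Change  -4.7394e-04 -9.4789e-04 9.4789e-04
  Equil       0.6703       1.31    0.00298
  solve Keq expr → x = 4.7394e-04; check Q = 7.7230e-06

Q₀ = 8.9695e+04; Q > K (proceeds reverse)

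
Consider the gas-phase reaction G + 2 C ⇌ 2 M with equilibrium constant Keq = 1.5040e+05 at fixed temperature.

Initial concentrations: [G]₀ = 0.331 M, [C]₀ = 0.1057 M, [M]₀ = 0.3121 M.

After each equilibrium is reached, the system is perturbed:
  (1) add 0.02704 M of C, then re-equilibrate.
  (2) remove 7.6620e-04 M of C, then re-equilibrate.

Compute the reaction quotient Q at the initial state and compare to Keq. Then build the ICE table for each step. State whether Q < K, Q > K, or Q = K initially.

Q₀ = 26.34; Q < K (proceeds forward)

Q₀ = 26.34 vs Keq = 1.5040e+05 ⇒ Q<K, forward
Step 1:
                    G           C           M
  Initial       0.331      0.1057      0.3121
  Change     -0.05184     -0.1037      0.1037
  Equil        0.2792    0.002029      0.4158
  solve Keq expr → x = 0.05184; check Q = 1.5040e+05
Then add 0.02704 M of C.
Step 2:
                    G           C           M
  Initial      0.2792     0.02907      0.4158
  Change     -0.01343    -0.02686     0.02686
  Equil        0.2657    0.002214      0.4426
  solve Keq expr → x = 0.01343; check Q = 1.5040e+05
Then remove 7.6620e-04 M of C.
Step 3:
                    G           C           M
  Initial      0.2657    0.001448      0.4426
  Change   3.8041e-04  7.6081e-04 -7.6081e-04
  Equil        0.2661    0.002209      0.4419
  solve Keq expr → x = -3.8041e-04; check Q = 1.5040e+05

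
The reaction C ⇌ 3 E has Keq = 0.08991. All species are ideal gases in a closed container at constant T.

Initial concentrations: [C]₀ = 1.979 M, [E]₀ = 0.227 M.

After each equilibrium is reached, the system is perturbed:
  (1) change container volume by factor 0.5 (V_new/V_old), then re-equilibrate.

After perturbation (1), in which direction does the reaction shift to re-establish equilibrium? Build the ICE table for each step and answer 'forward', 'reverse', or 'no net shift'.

Q₀ = 0.005911 vs Keq = 0.08991 ⇒ Q<K, forward
Step 1:
                    C           E
  init          1.979       0.227
  Δ           -0.1083       0.325
  eq            1.871       0.552
  solve Keq expr → x = 0.1083; check Q = 0.08991
Then change container volume by factor 0.5 (V_new/V_old).
Step 2:
                    C           E
  init          3.741       1.104
  Δ            0.1334     -0.4003
  eq            3.875      0.7036
  solve Keq expr → x = -0.1334; check Q = 0.08991

Direction: reverse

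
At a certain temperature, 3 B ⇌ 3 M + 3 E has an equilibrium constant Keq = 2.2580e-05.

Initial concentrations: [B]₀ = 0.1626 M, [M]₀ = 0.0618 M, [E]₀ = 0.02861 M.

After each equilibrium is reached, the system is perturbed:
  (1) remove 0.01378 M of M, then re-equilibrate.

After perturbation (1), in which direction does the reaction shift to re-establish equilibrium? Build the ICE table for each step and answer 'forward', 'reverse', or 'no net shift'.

Direction: forward

Q₀ = 1.2858e-06 vs Keq = 2.2580e-05 ⇒ Q<K, forward
Step 1:
                   B          M          E
  Initial     0.1626     0.0618    0.02861
  Change    -0.02034    0.02034    0.02034
  Equil       0.1423    0.08214    0.04895
  solve Keq expr → x = 0.00678; check Q = 2.2580e-05
Then remove 0.01378 M of M.
Step 2:
                   B          M          E
  Initial     0.1423    0.06836    0.04895
  Change   -0.004495   0.004495   0.004495
  Equil       0.1378    0.07286    0.05345
  solve Keq expr → x = 0.001498; check Q = 2.2580e-05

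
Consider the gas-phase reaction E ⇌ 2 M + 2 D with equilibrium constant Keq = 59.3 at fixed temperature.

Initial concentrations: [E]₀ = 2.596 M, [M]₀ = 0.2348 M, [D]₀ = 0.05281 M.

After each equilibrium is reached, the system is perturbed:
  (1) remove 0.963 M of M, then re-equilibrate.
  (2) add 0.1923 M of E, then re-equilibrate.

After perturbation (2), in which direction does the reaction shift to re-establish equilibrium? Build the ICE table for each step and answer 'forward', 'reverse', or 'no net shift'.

Direction: forward

Q₀ = 5.9228e-05 vs Keq = 59.3 ⇒ Q<K, forward
Step 1:
                  E         M         D
  init        2.596    0.2348   0.05281
  Δ          -1.384     2.769     2.769
  eq          1.212     3.004     2.822
  solve Keq expr → x = 1.384; check Q = 59.3
Then remove 0.963 M of M.
Step 2:
                  E         M         D
  init        1.212     2.041     2.822
  Δ         -0.1921    0.3843    0.3843
  eq          1.019     2.425     3.206
  solve Keq expr → x = 0.1921; check Q = 59.3
Then add 0.1923 M of E.
Step 3:
                  E         M         D
  init        1.212     2.425     3.206
  Δ        -0.04684   0.09367   0.09367
  eq          1.165     2.519       3.3
  solve Keq expr → x = 0.04684; check Q = 59.3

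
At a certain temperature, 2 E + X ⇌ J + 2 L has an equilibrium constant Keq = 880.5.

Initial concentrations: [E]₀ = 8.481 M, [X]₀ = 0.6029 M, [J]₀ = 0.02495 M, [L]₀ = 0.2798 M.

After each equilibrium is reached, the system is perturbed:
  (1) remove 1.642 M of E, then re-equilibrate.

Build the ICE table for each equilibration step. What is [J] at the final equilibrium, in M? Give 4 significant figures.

[J]_eq = 0.6278 M

Q₀ = 4.5043e-05 vs Keq = 880.5 ⇒ Q<K, forward
Step 1:
                  E         X         J         L
  I           8.481    0.6029   0.02495    0.2798
  C          -1.206   -0.6029    0.6029     1.206
  E           7.275 2.9729e-05    0.6278     1.486
  solve Keq expr → x = 0.6029; check Q = 880.5
Then remove 1.642 M of E.
Step 2:
                  E         X         J         L
  I           5.633 2.9729e-05    0.6278     1.486
  C       3.9704e-05 1.9852e-05 -1.9852e-05 -3.9704e-05
  E           5.633 4.9581e-05    0.6278     1.486
  solve Keq expr → x = -1.9852e-05; check Q = 880.5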